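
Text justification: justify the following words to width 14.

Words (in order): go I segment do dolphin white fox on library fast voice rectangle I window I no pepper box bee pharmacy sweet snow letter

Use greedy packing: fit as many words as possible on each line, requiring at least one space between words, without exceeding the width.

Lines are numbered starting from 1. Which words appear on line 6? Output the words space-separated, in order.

Line 1: ['go', 'I', 'segment'] (min_width=12, slack=2)
Line 2: ['do', 'dolphin'] (min_width=10, slack=4)
Line 3: ['white', 'fox', 'on'] (min_width=12, slack=2)
Line 4: ['library', 'fast'] (min_width=12, slack=2)
Line 5: ['voice'] (min_width=5, slack=9)
Line 6: ['rectangle', 'I'] (min_width=11, slack=3)
Line 7: ['window', 'I', 'no'] (min_width=11, slack=3)
Line 8: ['pepper', 'box', 'bee'] (min_width=14, slack=0)
Line 9: ['pharmacy', 'sweet'] (min_width=14, slack=0)
Line 10: ['snow', 'letter'] (min_width=11, slack=3)

Answer: rectangle I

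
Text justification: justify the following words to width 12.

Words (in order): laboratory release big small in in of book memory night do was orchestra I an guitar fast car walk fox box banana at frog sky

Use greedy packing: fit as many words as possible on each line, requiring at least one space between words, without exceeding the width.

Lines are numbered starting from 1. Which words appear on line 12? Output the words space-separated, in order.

Line 1: ['laboratory'] (min_width=10, slack=2)
Line 2: ['release', 'big'] (min_width=11, slack=1)
Line 3: ['small', 'in', 'in'] (min_width=11, slack=1)
Line 4: ['of', 'book'] (min_width=7, slack=5)
Line 5: ['memory', 'night'] (min_width=12, slack=0)
Line 6: ['do', 'was'] (min_width=6, slack=6)
Line 7: ['orchestra', 'I'] (min_width=11, slack=1)
Line 8: ['an', 'guitar'] (min_width=9, slack=3)
Line 9: ['fast', 'car'] (min_width=8, slack=4)
Line 10: ['walk', 'fox', 'box'] (min_width=12, slack=0)
Line 11: ['banana', 'at'] (min_width=9, slack=3)
Line 12: ['frog', 'sky'] (min_width=8, slack=4)

Answer: frog sky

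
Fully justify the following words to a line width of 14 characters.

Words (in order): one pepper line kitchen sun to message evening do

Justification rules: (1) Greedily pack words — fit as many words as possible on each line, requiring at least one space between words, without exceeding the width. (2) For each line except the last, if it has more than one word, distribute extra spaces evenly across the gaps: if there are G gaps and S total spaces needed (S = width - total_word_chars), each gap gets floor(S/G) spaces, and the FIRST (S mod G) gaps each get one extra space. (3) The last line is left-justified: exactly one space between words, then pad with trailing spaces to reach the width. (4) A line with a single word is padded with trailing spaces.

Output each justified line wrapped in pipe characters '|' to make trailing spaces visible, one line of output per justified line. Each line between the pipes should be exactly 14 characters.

Answer: |one     pepper|
|line   kitchen|
|sun to message|
|evening do    |

Derivation:
Line 1: ['one', 'pepper'] (min_width=10, slack=4)
Line 2: ['line', 'kitchen'] (min_width=12, slack=2)
Line 3: ['sun', 'to', 'message'] (min_width=14, slack=0)
Line 4: ['evening', 'do'] (min_width=10, slack=4)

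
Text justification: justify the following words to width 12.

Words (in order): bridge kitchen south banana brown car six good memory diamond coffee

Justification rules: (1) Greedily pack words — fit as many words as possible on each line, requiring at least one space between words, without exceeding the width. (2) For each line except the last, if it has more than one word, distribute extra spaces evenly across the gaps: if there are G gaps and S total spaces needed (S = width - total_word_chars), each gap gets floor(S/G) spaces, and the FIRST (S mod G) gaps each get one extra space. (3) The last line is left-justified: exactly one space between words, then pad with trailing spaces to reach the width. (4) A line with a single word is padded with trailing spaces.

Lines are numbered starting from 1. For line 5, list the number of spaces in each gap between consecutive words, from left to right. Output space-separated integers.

Answer: 5

Derivation:
Line 1: ['bridge'] (min_width=6, slack=6)
Line 2: ['kitchen'] (min_width=7, slack=5)
Line 3: ['south', 'banana'] (min_width=12, slack=0)
Line 4: ['brown', 'car'] (min_width=9, slack=3)
Line 5: ['six', 'good'] (min_width=8, slack=4)
Line 6: ['memory'] (min_width=6, slack=6)
Line 7: ['diamond'] (min_width=7, slack=5)
Line 8: ['coffee'] (min_width=6, slack=6)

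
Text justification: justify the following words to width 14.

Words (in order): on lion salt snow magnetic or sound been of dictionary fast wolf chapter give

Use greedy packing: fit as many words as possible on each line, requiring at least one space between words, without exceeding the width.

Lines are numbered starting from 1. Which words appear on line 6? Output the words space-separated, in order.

Line 1: ['on', 'lion', 'salt'] (min_width=12, slack=2)
Line 2: ['snow', 'magnetic'] (min_width=13, slack=1)
Line 3: ['or', 'sound', 'been'] (min_width=13, slack=1)
Line 4: ['of', 'dictionary'] (min_width=13, slack=1)
Line 5: ['fast', 'wolf'] (min_width=9, slack=5)
Line 6: ['chapter', 'give'] (min_width=12, slack=2)

Answer: chapter give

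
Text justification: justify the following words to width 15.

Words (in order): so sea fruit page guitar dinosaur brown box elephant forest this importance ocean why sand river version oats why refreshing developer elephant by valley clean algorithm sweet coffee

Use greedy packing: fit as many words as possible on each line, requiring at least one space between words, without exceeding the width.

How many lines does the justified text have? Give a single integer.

Line 1: ['so', 'sea', 'fruit'] (min_width=12, slack=3)
Line 2: ['page', 'guitar'] (min_width=11, slack=4)
Line 3: ['dinosaur', 'brown'] (min_width=14, slack=1)
Line 4: ['box', 'elephant'] (min_width=12, slack=3)
Line 5: ['forest', 'this'] (min_width=11, slack=4)
Line 6: ['importance'] (min_width=10, slack=5)
Line 7: ['ocean', 'why', 'sand'] (min_width=14, slack=1)
Line 8: ['river', 'version'] (min_width=13, slack=2)
Line 9: ['oats', 'why'] (min_width=8, slack=7)
Line 10: ['refreshing'] (min_width=10, slack=5)
Line 11: ['developer'] (min_width=9, slack=6)
Line 12: ['elephant', 'by'] (min_width=11, slack=4)
Line 13: ['valley', 'clean'] (min_width=12, slack=3)
Line 14: ['algorithm', 'sweet'] (min_width=15, slack=0)
Line 15: ['coffee'] (min_width=6, slack=9)
Total lines: 15

Answer: 15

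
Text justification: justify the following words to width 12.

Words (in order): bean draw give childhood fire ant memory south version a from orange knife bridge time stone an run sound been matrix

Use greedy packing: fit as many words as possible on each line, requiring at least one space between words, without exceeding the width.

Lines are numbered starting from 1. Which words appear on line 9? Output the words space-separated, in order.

Line 1: ['bean', 'draw'] (min_width=9, slack=3)
Line 2: ['give'] (min_width=4, slack=8)
Line 3: ['childhood'] (min_width=9, slack=3)
Line 4: ['fire', 'ant'] (min_width=8, slack=4)
Line 5: ['memory', 'south'] (min_width=12, slack=0)
Line 6: ['version', 'a'] (min_width=9, slack=3)
Line 7: ['from', 'orange'] (min_width=11, slack=1)
Line 8: ['knife', 'bridge'] (min_width=12, slack=0)
Line 9: ['time', 'stone'] (min_width=10, slack=2)
Line 10: ['an', 'run', 'sound'] (min_width=12, slack=0)
Line 11: ['been', 'matrix'] (min_width=11, slack=1)

Answer: time stone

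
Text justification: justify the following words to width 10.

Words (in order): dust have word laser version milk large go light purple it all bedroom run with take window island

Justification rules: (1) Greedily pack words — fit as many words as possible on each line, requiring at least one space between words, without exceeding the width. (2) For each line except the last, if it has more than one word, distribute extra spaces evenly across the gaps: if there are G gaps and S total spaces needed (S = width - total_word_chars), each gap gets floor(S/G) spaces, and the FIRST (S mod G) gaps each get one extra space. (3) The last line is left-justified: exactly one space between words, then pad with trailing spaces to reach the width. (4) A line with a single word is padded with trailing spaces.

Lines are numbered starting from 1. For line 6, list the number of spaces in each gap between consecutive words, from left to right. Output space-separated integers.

Line 1: ['dust', 'have'] (min_width=9, slack=1)
Line 2: ['word', 'laser'] (min_width=10, slack=0)
Line 3: ['version'] (min_width=7, slack=3)
Line 4: ['milk', 'large'] (min_width=10, slack=0)
Line 5: ['go', 'light'] (min_width=8, slack=2)
Line 6: ['purple', 'it'] (min_width=9, slack=1)
Line 7: ['all'] (min_width=3, slack=7)
Line 8: ['bedroom'] (min_width=7, slack=3)
Line 9: ['run', 'with'] (min_width=8, slack=2)
Line 10: ['take'] (min_width=4, slack=6)
Line 11: ['window'] (min_width=6, slack=4)
Line 12: ['island'] (min_width=6, slack=4)

Answer: 2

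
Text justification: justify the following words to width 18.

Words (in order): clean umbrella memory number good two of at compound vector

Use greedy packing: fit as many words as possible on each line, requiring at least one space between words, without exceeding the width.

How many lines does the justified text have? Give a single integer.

Line 1: ['clean', 'umbrella'] (min_width=14, slack=4)
Line 2: ['memory', 'number', 'good'] (min_width=18, slack=0)
Line 3: ['two', 'of', 'at', 'compound'] (min_width=18, slack=0)
Line 4: ['vector'] (min_width=6, slack=12)
Total lines: 4

Answer: 4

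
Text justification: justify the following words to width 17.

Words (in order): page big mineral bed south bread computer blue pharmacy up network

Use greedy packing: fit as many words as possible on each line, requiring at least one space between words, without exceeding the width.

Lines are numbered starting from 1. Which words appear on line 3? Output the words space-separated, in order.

Answer: computer blue

Derivation:
Line 1: ['page', 'big', 'mineral'] (min_width=16, slack=1)
Line 2: ['bed', 'south', 'bread'] (min_width=15, slack=2)
Line 3: ['computer', 'blue'] (min_width=13, slack=4)
Line 4: ['pharmacy', 'up'] (min_width=11, slack=6)
Line 5: ['network'] (min_width=7, slack=10)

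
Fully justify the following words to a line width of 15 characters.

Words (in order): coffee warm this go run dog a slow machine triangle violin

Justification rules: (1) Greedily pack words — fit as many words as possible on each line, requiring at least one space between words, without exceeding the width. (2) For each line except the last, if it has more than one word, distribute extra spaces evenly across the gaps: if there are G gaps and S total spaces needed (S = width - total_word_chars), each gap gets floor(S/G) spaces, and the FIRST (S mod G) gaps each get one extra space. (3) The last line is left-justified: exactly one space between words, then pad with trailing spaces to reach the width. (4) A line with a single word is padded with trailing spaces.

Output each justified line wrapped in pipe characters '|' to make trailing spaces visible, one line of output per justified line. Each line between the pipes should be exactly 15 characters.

Answer: |coffee     warm|
|this go run dog|
|a  slow machine|
|triangle violin|

Derivation:
Line 1: ['coffee', 'warm'] (min_width=11, slack=4)
Line 2: ['this', 'go', 'run', 'dog'] (min_width=15, slack=0)
Line 3: ['a', 'slow', 'machine'] (min_width=14, slack=1)
Line 4: ['triangle', 'violin'] (min_width=15, slack=0)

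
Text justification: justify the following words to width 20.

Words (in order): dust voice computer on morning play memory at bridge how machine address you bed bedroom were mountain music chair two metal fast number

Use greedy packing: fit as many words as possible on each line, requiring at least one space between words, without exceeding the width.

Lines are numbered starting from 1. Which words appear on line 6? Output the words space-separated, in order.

Answer: mountain music chair

Derivation:
Line 1: ['dust', 'voice', 'computer'] (min_width=19, slack=1)
Line 2: ['on', 'morning', 'play'] (min_width=15, slack=5)
Line 3: ['memory', 'at', 'bridge', 'how'] (min_width=20, slack=0)
Line 4: ['machine', 'address', 'you'] (min_width=19, slack=1)
Line 5: ['bed', 'bedroom', 'were'] (min_width=16, slack=4)
Line 6: ['mountain', 'music', 'chair'] (min_width=20, slack=0)
Line 7: ['two', 'metal', 'fast'] (min_width=14, slack=6)
Line 8: ['number'] (min_width=6, slack=14)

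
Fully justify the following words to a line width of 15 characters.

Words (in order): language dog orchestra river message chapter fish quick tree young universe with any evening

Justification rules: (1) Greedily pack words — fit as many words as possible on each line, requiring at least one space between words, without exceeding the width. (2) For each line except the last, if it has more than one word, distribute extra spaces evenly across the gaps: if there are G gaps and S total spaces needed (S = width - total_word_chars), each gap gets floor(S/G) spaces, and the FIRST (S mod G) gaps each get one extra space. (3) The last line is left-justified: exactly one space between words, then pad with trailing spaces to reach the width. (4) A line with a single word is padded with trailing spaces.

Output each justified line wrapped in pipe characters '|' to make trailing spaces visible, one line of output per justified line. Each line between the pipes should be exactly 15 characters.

Answer: |language    dog|
|orchestra river|
|message chapter|
|fish quick tree|
|young  universe|
|with        any|
|evening        |

Derivation:
Line 1: ['language', 'dog'] (min_width=12, slack=3)
Line 2: ['orchestra', 'river'] (min_width=15, slack=0)
Line 3: ['message', 'chapter'] (min_width=15, slack=0)
Line 4: ['fish', 'quick', 'tree'] (min_width=15, slack=0)
Line 5: ['young', 'universe'] (min_width=14, slack=1)
Line 6: ['with', 'any'] (min_width=8, slack=7)
Line 7: ['evening'] (min_width=7, slack=8)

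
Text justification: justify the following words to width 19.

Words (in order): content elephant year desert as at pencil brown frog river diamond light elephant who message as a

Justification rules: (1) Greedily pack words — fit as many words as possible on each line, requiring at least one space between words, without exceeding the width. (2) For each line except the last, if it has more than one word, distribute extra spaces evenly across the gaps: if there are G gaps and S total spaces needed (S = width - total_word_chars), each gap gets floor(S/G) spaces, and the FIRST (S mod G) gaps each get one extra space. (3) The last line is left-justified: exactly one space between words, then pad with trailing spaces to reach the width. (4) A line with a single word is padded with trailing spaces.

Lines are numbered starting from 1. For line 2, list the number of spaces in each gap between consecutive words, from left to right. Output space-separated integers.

Line 1: ['content', 'elephant'] (min_width=16, slack=3)
Line 2: ['year', 'desert', 'as', 'at'] (min_width=17, slack=2)
Line 3: ['pencil', 'brown', 'frog'] (min_width=17, slack=2)
Line 4: ['river', 'diamond', 'light'] (min_width=19, slack=0)
Line 5: ['elephant', 'who'] (min_width=12, slack=7)
Line 6: ['message', 'as', 'a'] (min_width=12, slack=7)

Answer: 2 2 1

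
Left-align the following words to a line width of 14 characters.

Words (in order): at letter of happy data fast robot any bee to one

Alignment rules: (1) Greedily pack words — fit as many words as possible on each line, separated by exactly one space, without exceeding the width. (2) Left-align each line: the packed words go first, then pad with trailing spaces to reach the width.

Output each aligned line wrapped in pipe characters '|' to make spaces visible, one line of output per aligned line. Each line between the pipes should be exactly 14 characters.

Line 1: ['at', 'letter', 'of'] (min_width=12, slack=2)
Line 2: ['happy', 'data'] (min_width=10, slack=4)
Line 3: ['fast', 'robot', 'any'] (min_width=14, slack=0)
Line 4: ['bee', 'to', 'one'] (min_width=10, slack=4)

Answer: |at letter of  |
|happy data    |
|fast robot any|
|bee to one    |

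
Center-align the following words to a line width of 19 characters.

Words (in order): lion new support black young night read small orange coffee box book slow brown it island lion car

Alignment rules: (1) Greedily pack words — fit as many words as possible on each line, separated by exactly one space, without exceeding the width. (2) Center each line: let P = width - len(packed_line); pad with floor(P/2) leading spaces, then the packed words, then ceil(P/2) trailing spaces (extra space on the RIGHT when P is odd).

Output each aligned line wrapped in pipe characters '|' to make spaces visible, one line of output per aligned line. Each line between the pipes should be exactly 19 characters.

Answer: | lion new support  |
| black young night |
| read small orange |
|  coffee box book  |
|   slow brown it   |
|  island lion car  |

Derivation:
Line 1: ['lion', 'new', 'support'] (min_width=16, slack=3)
Line 2: ['black', 'young', 'night'] (min_width=17, slack=2)
Line 3: ['read', 'small', 'orange'] (min_width=17, slack=2)
Line 4: ['coffee', 'box', 'book'] (min_width=15, slack=4)
Line 5: ['slow', 'brown', 'it'] (min_width=13, slack=6)
Line 6: ['island', 'lion', 'car'] (min_width=15, slack=4)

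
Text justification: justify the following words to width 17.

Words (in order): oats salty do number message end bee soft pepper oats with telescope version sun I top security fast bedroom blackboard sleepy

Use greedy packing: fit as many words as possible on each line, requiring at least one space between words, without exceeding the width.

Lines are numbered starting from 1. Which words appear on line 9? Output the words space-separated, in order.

Answer: blackboard sleepy

Derivation:
Line 1: ['oats', 'salty', 'do'] (min_width=13, slack=4)
Line 2: ['number', 'message'] (min_width=14, slack=3)
Line 3: ['end', 'bee', 'soft'] (min_width=12, slack=5)
Line 4: ['pepper', 'oats', 'with'] (min_width=16, slack=1)
Line 5: ['telescope', 'version'] (min_width=17, slack=0)
Line 6: ['sun', 'I', 'top'] (min_width=9, slack=8)
Line 7: ['security', 'fast'] (min_width=13, slack=4)
Line 8: ['bedroom'] (min_width=7, slack=10)
Line 9: ['blackboard', 'sleepy'] (min_width=17, slack=0)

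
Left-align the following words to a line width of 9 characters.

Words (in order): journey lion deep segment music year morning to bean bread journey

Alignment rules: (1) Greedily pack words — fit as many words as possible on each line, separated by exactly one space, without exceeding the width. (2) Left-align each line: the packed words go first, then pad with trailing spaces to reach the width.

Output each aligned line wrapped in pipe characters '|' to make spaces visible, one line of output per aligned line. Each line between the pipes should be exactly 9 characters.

Answer: |journey  |
|lion deep|
|segment  |
|music    |
|year     |
|morning  |
|to bean  |
|bread    |
|journey  |

Derivation:
Line 1: ['journey'] (min_width=7, slack=2)
Line 2: ['lion', 'deep'] (min_width=9, slack=0)
Line 3: ['segment'] (min_width=7, slack=2)
Line 4: ['music'] (min_width=5, slack=4)
Line 5: ['year'] (min_width=4, slack=5)
Line 6: ['morning'] (min_width=7, slack=2)
Line 7: ['to', 'bean'] (min_width=7, slack=2)
Line 8: ['bread'] (min_width=5, slack=4)
Line 9: ['journey'] (min_width=7, slack=2)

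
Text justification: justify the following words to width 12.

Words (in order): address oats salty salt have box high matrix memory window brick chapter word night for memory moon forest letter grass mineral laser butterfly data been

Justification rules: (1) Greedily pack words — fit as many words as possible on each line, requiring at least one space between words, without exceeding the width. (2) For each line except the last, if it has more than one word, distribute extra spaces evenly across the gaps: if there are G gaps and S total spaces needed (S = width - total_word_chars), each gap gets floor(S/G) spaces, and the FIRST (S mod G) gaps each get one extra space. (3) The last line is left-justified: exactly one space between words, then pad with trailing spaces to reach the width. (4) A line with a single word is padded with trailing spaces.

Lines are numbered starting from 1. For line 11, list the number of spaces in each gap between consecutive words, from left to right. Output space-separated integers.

Answer: 1

Derivation:
Line 1: ['address', 'oats'] (min_width=12, slack=0)
Line 2: ['salty', 'salt'] (min_width=10, slack=2)
Line 3: ['have', 'box'] (min_width=8, slack=4)
Line 4: ['high', 'matrix'] (min_width=11, slack=1)
Line 5: ['memory'] (min_width=6, slack=6)
Line 6: ['window', 'brick'] (min_width=12, slack=0)
Line 7: ['chapter', 'word'] (min_width=12, slack=0)
Line 8: ['night', 'for'] (min_width=9, slack=3)
Line 9: ['memory', 'moon'] (min_width=11, slack=1)
Line 10: ['forest'] (min_width=6, slack=6)
Line 11: ['letter', 'grass'] (min_width=12, slack=0)
Line 12: ['mineral'] (min_width=7, slack=5)
Line 13: ['laser'] (min_width=5, slack=7)
Line 14: ['butterfly'] (min_width=9, slack=3)
Line 15: ['data', 'been'] (min_width=9, slack=3)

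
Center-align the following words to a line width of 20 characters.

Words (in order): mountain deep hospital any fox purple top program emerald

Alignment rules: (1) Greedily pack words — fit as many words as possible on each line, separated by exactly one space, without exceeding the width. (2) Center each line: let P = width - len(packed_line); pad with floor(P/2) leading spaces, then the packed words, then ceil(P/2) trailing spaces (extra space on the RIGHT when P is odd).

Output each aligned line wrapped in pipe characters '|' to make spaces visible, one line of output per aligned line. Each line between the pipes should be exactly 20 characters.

Line 1: ['mountain', 'deep'] (min_width=13, slack=7)
Line 2: ['hospital', 'any', 'fox'] (min_width=16, slack=4)
Line 3: ['purple', 'top', 'program'] (min_width=18, slack=2)
Line 4: ['emerald'] (min_width=7, slack=13)

Answer: |   mountain deep    |
|  hospital any fox  |
| purple top program |
|      emerald       |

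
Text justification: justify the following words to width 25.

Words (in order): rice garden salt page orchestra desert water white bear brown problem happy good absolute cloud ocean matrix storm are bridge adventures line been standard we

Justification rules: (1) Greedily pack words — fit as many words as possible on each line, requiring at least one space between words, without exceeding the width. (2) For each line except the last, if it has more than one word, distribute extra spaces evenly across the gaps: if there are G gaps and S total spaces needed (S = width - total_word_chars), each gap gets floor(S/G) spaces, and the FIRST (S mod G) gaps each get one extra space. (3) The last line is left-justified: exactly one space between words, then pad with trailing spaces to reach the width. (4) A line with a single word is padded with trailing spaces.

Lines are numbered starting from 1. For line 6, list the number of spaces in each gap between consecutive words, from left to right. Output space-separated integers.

Answer: 3 2

Derivation:
Line 1: ['rice', 'garden', 'salt', 'page'] (min_width=21, slack=4)
Line 2: ['orchestra', 'desert', 'water'] (min_width=22, slack=3)
Line 3: ['white', 'bear', 'brown', 'problem'] (min_width=24, slack=1)
Line 4: ['happy', 'good', 'absolute', 'cloud'] (min_width=25, slack=0)
Line 5: ['ocean', 'matrix', 'storm', 'are'] (min_width=22, slack=3)
Line 6: ['bridge', 'adventures', 'line'] (min_width=22, slack=3)
Line 7: ['been', 'standard', 'we'] (min_width=16, slack=9)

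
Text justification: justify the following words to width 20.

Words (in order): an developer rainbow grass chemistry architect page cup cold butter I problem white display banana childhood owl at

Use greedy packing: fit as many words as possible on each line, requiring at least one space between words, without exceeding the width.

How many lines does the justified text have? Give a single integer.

Line 1: ['an', 'developer', 'rainbow'] (min_width=20, slack=0)
Line 2: ['grass', 'chemistry'] (min_width=15, slack=5)
Line 3: ['architect', 'page', 'cup'] (min_width=18, slack=2)
Line 4: ['cold', 'butter', 'I'] (min_width=13, slack=7)
Line 5: ['problem', 'white'] (min_width=13, slack=7)
Line 6: ['display', 'banana'] (min_width=14, slack=6)
Line 7: ['childhood', 'owl', 'at'] (min_width=16, slack=4)
Total lines: 7

Answer: 7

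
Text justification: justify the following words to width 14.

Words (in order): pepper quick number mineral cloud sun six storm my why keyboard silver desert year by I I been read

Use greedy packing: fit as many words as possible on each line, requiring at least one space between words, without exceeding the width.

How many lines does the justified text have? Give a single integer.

Line 1: ['pepper', 'quick'] (min_width=12, slack=2)
Line 2: ['number', 'mineral'] (min_width=14, slack=0)
Line 3: ['cloud', 'sun', 'six'] (min_width=13, slack=1)
Line 4: ['storm', 'my', 'why'] (min_width=12, slack=2)
Line 5: ['keyboard'] (min_width=8, slack=6)
Line 6: ['silver', 'desert'] (min_width=13, slack=1)
Line 7: ['year', 'by', 'I', 'I'] (min_width=11, slack=3)
Line 8: ['been', 'read'] (min_width=9, slack=5)
Total lines: 8

Answer: 8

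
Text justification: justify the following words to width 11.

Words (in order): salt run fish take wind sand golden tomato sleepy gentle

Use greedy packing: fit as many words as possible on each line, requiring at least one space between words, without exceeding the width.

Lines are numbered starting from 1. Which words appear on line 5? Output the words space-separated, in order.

Line 1: ['salt', 'run'] (min_width=8, slack=3)
Line 2: ['fish', 'take'] (min_width=9, slack=2)
Line 3: ['wind', 'sand'] (min_width=9, slack=2)
Line 4: ['golden'] (min_width=6, slack=5)
Line 5: ['tomato'] (min_width=6, slack=5)
Line 6: ['sleepy'] (min_width=6, slack=5)
Line 7: ['gentle'] (min_width=6, slack=5)

Answer: tomato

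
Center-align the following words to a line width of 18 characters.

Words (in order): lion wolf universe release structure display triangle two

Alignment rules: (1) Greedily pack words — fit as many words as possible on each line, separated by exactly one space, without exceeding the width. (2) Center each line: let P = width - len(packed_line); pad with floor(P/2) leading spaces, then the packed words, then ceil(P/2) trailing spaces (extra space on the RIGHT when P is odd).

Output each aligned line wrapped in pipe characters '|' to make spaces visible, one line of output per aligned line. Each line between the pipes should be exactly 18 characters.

Answer: |lion wolf universe|
|release structure |
| display triangle |
|       two        |

Derivation:
Line 1: ['lion', 'wolf', 'universe'] (min_width=18, slack=0)
Line 2: ['release', 'structure'] (min_width=17, slack=1)
Line 3: ['display', 'triangle'] (min_width=16, slack=2)
Line 4: ['two'] (min_width=3, slack=15)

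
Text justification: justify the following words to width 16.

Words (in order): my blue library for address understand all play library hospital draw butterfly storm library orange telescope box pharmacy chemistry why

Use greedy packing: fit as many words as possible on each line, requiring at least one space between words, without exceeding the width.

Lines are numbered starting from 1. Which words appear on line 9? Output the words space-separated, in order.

Line 1: ['my', 'blue', 'library'] (min_width=15, slack=1)
Line 2: ['for', 'address'] (min_width=11, slack=5)
Line 3: ['understand', 'all'] (min_width=14, slack=2)
Line 4: ['play', 'library'] (min_width=12, slack=4)
Line 5: ['hospital', 'draw'] (min_width=13, slack=3)
Line 6: ['butterfly', 'storm'] (min_width=15, slack=1)
Line 7: ['library', 'orange'] (min_width=14, slack=2)
Line 8: ['telescope', 'box'] (min_width=13, slack=3)
Line 9: ['pharmacy'] (min_width=8, slack=8)
Line 10: ['chemistry', 'why'] (min_width=13, slack=3)

Answer: pharmacy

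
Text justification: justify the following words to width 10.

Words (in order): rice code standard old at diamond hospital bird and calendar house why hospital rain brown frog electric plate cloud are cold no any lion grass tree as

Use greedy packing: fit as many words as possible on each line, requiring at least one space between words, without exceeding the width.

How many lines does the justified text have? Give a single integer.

Answer: 18

Derivation:
Line 1: ['rice', 'code'] (min_width=9, slack=1)
Line 2: ['standard'] (min_width=8, slack=2)
Line 3: ['old', 'at'] (min_width=6, slack=4)
Line 4: ['diamond'] (min_width=7, slack=3)
Line 5: ['hospital'] (min_width=8, slack=2)
Line 6: ['bird', 'and'] (min_width=8, slack=2)
Line 7: ['calendar'] (min_width=8, slack=2)
Line 8: ['house', 'why'] (min_width=9, slack=1)
Line 9: ['hospital'] (min_width=8, slack=2)
Line 10: ['rain', 'brown'] (min_width=10, slack=0)
Line 11: ['frog'] (min_width=4, slack=6)
Line 12: ['electric'] (min_width=8, slack=2)
Line 13: ['plate'] (min_width=5, slack=5)
Line 14: ['cloud', 'are'] (min_width=9, slack=1)
Line 15: ['cold', 'no'] (min_width=7, slack=3)
Line 16: ['any', 'lion'] (min_width=8, slack=2)
Line 17: ['grass', 'tree'] (min_width=10, slack=0)
Line 18: ['as'] (min_width=2, slack=8)
Total lines: 18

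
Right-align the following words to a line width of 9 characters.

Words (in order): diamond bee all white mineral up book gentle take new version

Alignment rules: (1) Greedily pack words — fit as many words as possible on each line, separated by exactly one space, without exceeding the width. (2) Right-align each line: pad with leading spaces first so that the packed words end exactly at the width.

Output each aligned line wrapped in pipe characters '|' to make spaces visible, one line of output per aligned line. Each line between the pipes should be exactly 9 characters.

Answer: |  diamond|
|  bee all|
|    white|
|  mineral|
|  up book|
|   gentle|
| take new|
|  version|

Derivation:
Line 1: ['diamond'] (min_width=7, slack=2)
Line 2: ['bee', 'all'] (min_width=7, slack=2)
Line 3: ['white'] (min_width=5, slack=4)
Line 4: ['mineral'] (min_width=7, slack=2)
Line 5: ['up', 'book'] (min_width=7, slack=2)
Line 6: ['gentle'] (min_width=6, slack=3)
Line 7: ['take', 'new'] (min_width=8, slack=1)
Line 8: ['version'] (min_width=7, slack=2)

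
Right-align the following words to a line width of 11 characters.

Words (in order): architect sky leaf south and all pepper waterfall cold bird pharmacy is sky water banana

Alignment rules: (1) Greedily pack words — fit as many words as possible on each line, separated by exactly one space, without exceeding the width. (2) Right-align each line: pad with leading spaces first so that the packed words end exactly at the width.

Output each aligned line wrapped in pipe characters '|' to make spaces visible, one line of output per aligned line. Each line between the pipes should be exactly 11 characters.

Answer: |  architect|
|   sky leaf|
|  south and|
| all pepper|
|  waterfall|
|  cold bird|
|pharmacy is|
|  sky water|
|     banana|

Derivation:
Line 1: ['architect'] (min_width=9, slack=2)
Line 2: ['sky', 'leaf'] (min_width=8, slack=3)
Line 3: ['south', 'and'] (min_width=9, slack=2)
Line 4: ['all', 'pepper'] (min_width=10, slack=1)
Line 5: ['waterfall'] (min_width=9, slack=2)
Line 6: ['cold', 'bird'] (min_width=9, slack=2)
Line 7: ['pharmacy', 'is'] (min_width=11, slack=0)
Line 8: ['sky', 'water'] (min_width=9, slack=2)
Line 9: ['banana'] (min_width=6, slack=5)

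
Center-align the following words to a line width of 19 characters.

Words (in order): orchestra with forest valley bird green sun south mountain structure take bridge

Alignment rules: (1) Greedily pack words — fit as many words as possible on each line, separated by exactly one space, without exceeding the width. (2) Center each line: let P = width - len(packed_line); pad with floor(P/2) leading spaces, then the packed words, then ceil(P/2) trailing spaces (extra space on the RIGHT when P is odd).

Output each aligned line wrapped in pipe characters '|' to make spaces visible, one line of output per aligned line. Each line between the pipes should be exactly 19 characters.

Line 1: ['orchestra', 'with'] (min_width=14, slack=5)
Line 2: ['forest', 'valley', 'bird'] (min_width=18, slack=1)
Line 3: ['green', 'sun', 'south'] (min_width=15, slack=4)
Line 4: ['mountain', 'structure'] (min_width=18, slack=1)
Line 5: ['take', 'bridge'] (min_width=11, slack=8)

Answer: |  orchestra with   |
|forest valley bird |
|  green sun south  |
|mountain structure |
|    take bridge    |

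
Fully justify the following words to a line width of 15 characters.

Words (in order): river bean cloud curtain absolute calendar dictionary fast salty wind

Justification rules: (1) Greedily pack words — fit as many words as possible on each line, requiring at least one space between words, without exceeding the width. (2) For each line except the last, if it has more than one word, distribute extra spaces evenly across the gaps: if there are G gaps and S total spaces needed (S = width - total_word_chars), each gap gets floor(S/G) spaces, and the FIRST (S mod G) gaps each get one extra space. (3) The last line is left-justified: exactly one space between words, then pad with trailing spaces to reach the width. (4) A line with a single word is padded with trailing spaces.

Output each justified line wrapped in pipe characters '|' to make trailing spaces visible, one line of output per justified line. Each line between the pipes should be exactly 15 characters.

Answer: |river      bean|
|cloud   curtain|
|absolute       |
|calendar       |
|dictionary fast|
|salty wind     |

Derivation:
Line 1: ['river', 'bean'] (min_width=10, slack=5)
Line 2: ['cloud', 'curtain'] (min_width=13, slack=2)
Line 3: ['absolute'] (min_width=8, slack=7)
Line 4: ['calendar'] (min_width=8, slack=7)
Line 5: ['dictionary', 'fast'] (min_width=15, slack=0)
Line 6: ['salty', 'wind'] (min_width=10, slack=5)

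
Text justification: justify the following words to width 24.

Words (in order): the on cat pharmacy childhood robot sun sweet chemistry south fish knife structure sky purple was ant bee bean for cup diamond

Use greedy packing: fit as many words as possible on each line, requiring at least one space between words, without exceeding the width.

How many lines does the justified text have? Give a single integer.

Line 1: ['the', 'on', 'cat', 'pharmacy'] (min_width=19, slack=5)
Line 2: ['childhood', 'robot', 'sun'] (min_width=19, slack=5)
Line 3: ['sweet', 'chemistry', 'south'] (min_width=21, slack=3)
Line 4: ['fish', 'knife', 'structure', 'sky'] (min_width=24, slack=0)
Line 5: ['purple', 'was', 'ant', 'bee', 'bean'] (min_width=23, slack=1)
Line 6: ['for', 'cup', 'diamond'] (min_width=15, slack=9)
Total lines: 6

Answer: 6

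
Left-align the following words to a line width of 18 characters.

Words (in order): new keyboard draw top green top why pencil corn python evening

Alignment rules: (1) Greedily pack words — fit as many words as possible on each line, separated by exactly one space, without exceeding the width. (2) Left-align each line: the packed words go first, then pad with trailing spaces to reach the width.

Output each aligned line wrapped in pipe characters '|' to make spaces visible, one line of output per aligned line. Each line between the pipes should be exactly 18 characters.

Answer: |new keyboard draw |
|top green top why |
|pencil corn python|
|evening           |

Derivation:
Line 1: ['new', 'keyboard', 'draw'] (min_width=17, slack=1)
Line 2: ['top', 'green', 'top', 'why'] (min_width=17, slack=1)
Line 3: ['pencil', 'corn', 'python'] (min_width=18, slack=0)
Line 4: ['evening'] (min_width=7, slack=11)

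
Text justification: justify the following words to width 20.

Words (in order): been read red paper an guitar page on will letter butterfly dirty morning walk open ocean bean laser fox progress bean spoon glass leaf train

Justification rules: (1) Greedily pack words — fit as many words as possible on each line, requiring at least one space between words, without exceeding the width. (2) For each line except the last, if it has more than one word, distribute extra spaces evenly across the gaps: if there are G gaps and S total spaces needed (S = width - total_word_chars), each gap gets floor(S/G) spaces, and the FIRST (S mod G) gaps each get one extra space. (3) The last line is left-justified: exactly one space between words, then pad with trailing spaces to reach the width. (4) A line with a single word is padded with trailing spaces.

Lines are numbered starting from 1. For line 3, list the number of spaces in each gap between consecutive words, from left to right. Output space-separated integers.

Answer: 10

Derivation:
Line 1: ['been', 'read', 'red', 'paper'] (min_width=19, slack=1)
Line 2: ['an', 'guitar', 'page', 'on'] (min_width=17, slack=3)
Line 3: ['will', 'letter'] (min_width=11, slack=9)
Line 4: ['butterfly', 'dirty'] (min_width=15, slack=5)
Line 5: ['morning', 'walk', 'open'] (min_width=17, slack=3)
Line 6: ['ocean', 'bean', 'laser', 'fox'] (min_width=20, slack=0)
Line 7: ['progress', 'bean', 'spoon'] (min_width=19, slack=1)
Line 8: ['glass', 'leaf', 'train'] (min_width=16, slack=4)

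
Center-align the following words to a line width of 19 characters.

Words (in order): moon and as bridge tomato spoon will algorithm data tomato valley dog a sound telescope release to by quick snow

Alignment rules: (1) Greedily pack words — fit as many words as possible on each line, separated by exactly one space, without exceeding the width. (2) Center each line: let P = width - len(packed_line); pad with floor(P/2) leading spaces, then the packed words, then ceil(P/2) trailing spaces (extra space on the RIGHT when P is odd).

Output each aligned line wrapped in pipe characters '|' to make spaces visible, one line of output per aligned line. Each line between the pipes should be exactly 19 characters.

Answer: |moon and as bridge |
| tomato spoon will |
|  algorithm data   |
|tomato valley dog a|
|  sound telescope  |
|release to by quick|
|       snow        |

Derivation:
Line 1: ['moon', 'and', 'as', 'bridge'] (min_width=18, slack=1)
Line 2: ['tomato', 'spoon', 'will'] (min_width=17, slack=2)
Line 3: ['algorithm', 'data'] (min_width=14, slack=5)
Line 4: ['tomato', 'valley', 'dog', 'a'] (min_width=19, slack=0)
Line 5: ['sound', 'telescope'] (min_width=15, slack=4)
Line 6: ['release', 'to', 'by', 'quick'] (min_width=19, slack=0)
Line 7: ['snow'] (min_width=4, slack=15)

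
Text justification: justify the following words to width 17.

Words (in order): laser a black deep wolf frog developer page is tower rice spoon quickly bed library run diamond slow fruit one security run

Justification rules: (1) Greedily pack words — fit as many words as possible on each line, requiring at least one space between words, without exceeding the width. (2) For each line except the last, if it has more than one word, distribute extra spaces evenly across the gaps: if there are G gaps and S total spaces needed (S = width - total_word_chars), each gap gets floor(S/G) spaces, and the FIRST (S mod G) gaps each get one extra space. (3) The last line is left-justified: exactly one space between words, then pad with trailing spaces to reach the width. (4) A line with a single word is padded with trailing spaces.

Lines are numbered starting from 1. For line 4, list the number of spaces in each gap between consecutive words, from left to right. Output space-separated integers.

Answer: 2 1

Derivation:
Line 1: ['laser', 'a', 'black'] (min_width=13, slack=4)
Line 2: ['deep', 'wolf', 'frog'] (min_width=14, slack=3)
Line 3: ['developer', 'page', 'is'] (min_width=17, slack=0)
Line 4: ['tower', 'rice', 'spoon'] (min_width=16, slack=1)
Line 5: ['quickly', 'bed'] (min_width=11, slack=6)
Line 6: ['library', 'run'] (min_width=11, slack=6)
Line 7: ['diamond', 'slow'] (min_width=12, slack=5)
Line 8: ['fruit', 'one'] (min_width=9, slack=8)
Line 9: ['security', 'run'] (min_width=12, slack=5)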